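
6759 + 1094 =7853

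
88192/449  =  88192/449 = 196.42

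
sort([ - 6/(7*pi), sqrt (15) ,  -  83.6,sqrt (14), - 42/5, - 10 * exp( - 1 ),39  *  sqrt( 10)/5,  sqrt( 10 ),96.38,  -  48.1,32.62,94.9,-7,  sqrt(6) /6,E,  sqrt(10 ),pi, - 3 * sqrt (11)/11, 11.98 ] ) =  [ - 83.6, - 48.1, - 42/5, - 7 ,-10 * exp( - 1), - 3 * sqrt (11 )/11, - 6/ (7*pi), sqrt( 6 ) /6,E, pi,sqrt(10 ),sqrt(10 ), sqrt(14),sqrt(15 ),11.98, 39 * sqrt( 10)/5,32.62, 94.9,96.38 ]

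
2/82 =1/41 = 0.02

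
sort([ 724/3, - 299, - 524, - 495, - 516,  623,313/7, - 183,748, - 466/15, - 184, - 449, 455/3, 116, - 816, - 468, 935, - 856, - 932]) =[ - 932, - 856, - 816, - 524, - 516, - 495, - 468, - 449, - 299,-184,-183, - 466/15,313/7, 116,455/3,  724/3,623,748, 935]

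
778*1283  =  998174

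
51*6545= 333795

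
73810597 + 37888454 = 111699051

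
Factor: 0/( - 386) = 0^1 = 0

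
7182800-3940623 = 3242177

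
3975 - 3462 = 513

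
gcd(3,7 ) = 1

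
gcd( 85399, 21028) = 1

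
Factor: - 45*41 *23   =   - 42435  =  - 3^2*5^1*23^1*41^1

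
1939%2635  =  1939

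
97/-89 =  - 2 + 81/89 = - 1.09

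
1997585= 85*23501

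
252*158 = 39816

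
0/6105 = 0 = 0.00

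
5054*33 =166782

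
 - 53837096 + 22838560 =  - 30998536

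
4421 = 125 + 4296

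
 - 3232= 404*( - 8 )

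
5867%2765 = 337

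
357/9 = 39 + 2/3= 39.67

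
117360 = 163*720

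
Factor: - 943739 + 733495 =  - 2^2*52561^1 = - 210244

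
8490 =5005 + 3485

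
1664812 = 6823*244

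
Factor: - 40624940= - 2^2*5^1 * 29^1*89^1*787^1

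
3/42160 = 3/42160 = 0.00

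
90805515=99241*915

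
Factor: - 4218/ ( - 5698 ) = 3^1*7^( - 1)*11^ ( - 1)*19^1 = 57/77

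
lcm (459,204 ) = 1836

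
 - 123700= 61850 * (  -  2 )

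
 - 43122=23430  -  66552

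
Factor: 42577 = 42577^1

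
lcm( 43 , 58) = 2494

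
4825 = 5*965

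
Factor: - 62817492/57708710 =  - 2^1*3^1 * 5^(  -  1)*17^( - 1)*79^(-1 )*409^1*4297^(-1)*12799^1 = - 31408746/28854355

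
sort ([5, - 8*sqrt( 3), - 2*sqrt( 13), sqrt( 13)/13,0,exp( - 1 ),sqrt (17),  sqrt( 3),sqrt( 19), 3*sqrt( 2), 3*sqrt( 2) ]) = [-8*sqrt( 3), - 2*sqrt( 13),0,  sqrt ( 13)/13,exp( - 1),sqrt(3 ), sqrt ( 17), 3* sqrt( 2 ), 3 * sqrt( 2), sqrt( 19), 5 ]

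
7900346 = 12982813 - 5082467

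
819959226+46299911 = 866259137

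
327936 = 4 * 81984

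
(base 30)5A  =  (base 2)10100000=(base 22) 76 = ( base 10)160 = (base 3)12221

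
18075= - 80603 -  - 98678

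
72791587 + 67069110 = 139860697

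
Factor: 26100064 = 2^5*815627^1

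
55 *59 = 3245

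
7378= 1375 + 6003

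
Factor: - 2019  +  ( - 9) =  - 2^2 * 3^1 * 13^2 = - 2028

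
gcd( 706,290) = 2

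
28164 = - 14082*( - 2 )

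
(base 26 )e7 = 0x173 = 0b101110011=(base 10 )371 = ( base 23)g3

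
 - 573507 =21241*( - 27)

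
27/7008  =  9/2336 = 0.00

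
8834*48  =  424032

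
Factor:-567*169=-95823   =  - 3^4*7^1*13^2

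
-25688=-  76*338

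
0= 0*3576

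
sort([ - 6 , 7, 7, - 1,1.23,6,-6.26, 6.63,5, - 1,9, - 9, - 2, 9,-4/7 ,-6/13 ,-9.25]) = [-9.25,  -  9, - 6.26,  -  6, - 2, - 1 ,-1,-4/7, - 6/13,  1.23,5 , 6,6.63, 7, 7,  9,  9]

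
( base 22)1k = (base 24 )1I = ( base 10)42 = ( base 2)101010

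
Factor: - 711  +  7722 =3^2*19^1* 41^1 = 7011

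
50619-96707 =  - 46088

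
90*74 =6660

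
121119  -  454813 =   -  333694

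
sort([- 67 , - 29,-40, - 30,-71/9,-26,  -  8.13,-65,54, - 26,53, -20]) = [ - 67,-65,-40, - 30,-29 ,-26, - 26  ,-20,-8.13, - 71/9, 53, 54 ] 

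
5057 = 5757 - 700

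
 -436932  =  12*(-36411 )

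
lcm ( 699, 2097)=2097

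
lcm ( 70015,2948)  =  280060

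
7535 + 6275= 13810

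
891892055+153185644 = 1045077699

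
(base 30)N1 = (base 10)691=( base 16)2B3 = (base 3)221121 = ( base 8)1263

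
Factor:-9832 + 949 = - 8883 = -3^3*7^1*47^1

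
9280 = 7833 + 1447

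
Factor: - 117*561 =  - 65637 = - 3^3*11^1*13^1 * 17^1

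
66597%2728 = 1125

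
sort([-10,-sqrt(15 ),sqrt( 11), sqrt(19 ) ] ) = [ - 10, - sqrt(15),sqrt(11),  sqrt( 19) ]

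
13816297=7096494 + 6719803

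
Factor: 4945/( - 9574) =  - 2^( - 1)*5^1*23^1*43^1 * 4787^( - 1 )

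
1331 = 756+575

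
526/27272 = 263/13636 = 0.02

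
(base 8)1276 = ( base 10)702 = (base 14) 382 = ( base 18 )230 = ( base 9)860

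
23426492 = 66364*353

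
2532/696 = 211/58 = 3.64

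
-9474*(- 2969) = 28128306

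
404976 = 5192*78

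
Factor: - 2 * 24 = - 2^4*3^1  =  - 48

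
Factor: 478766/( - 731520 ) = - 2^ ( - 6 )*3^( - 2 ) * 5^( - 1)*127^( -1) * 239383^1 = - 239383/365760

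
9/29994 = 3/9998  =  0.00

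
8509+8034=16543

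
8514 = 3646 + 4868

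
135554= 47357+88197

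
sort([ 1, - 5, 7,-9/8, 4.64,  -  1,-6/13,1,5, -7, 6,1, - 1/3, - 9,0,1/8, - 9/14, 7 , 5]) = [ - 9, - 7, - 5, - 9/8,-1, - 9/14, - 6/13, - 1/3,0, 1/8,1,1,1,4.64 , 5,5 , 6 , 7,7 ] 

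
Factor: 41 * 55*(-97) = -218735 = - 5^1 * 11^1*41^1*97^1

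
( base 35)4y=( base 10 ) 174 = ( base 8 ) 256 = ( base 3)20110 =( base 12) 126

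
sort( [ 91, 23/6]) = [ 23/6,91]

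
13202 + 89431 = 102633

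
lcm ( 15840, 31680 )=31680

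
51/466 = 51/466 = 0.11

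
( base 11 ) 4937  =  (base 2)1100100110101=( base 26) 9E5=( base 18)11g9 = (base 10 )6453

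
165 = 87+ 78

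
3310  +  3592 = 6902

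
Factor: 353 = 353^1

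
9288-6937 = 2351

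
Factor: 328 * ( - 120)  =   - 39360=-2^6*3^1 * 5^1 * 41^1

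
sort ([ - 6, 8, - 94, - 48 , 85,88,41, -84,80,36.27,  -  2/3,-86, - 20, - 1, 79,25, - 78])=[ - 94, -86 , - 84 ,  -  78,-48, - 20, - 6, - 1,- 2/3, 8,25 , 36.27,41,79,  80,85, 88] 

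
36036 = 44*819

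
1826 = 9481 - 7655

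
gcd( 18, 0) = 18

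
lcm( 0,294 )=0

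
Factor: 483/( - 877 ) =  - 3^1*7^1*23^1*877^(-1 )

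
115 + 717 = 832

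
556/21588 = 139/5397 = 0.03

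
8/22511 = 8/22511=0.00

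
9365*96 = 899040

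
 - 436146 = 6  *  ( - 72691 ) 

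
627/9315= 209/3105 =0.07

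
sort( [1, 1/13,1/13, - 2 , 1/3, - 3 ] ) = [ - 3,  -  2, 1/13, 1/13, 1/3 , 1]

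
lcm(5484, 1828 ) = 5484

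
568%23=16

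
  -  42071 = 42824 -84895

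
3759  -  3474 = 285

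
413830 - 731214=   -  317384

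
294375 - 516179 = - 221804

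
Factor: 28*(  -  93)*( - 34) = 88536 = 2^3*3^1 * 7^1 * 17^1*31^1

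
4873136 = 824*5914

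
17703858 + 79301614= 97005472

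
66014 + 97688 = 163702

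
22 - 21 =1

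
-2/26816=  - 1+13407/13408 =- 0.00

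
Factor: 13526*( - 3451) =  - 46678226 =- 2^1 * 7^1*17^1 * 29^1*6763^1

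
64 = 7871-7807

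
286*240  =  68640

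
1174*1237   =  1452238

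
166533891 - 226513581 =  - 59979690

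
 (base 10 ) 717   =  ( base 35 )kh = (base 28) ph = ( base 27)QF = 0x2cd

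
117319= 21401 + 95918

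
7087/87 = 7087/87   =  81.46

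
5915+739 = 6654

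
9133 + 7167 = 16300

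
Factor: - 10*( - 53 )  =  530 = 2^1 * 5^1*53^1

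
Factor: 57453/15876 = 19151/5292 = 2^( - 2) *3^( - 3)*7^( - 2)*11^1*1741^1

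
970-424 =546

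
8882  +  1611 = 10493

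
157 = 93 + 64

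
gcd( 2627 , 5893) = 71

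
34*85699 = 2913766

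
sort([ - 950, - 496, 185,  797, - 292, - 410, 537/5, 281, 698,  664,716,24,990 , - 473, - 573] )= [-950, -573, - 496 , - 473 , - 410, - 292, 24 , 537/5,185, 281,664, 698,716,797, 990] 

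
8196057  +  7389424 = 15585481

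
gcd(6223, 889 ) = 889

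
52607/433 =121 + 214/433 = 121.49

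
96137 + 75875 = 172012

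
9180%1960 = 1340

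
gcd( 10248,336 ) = 168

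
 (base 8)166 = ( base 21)5D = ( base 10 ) 118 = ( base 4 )1312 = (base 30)3s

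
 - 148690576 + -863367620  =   - 1012058196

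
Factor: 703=19^1*37^1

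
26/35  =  26/35 =0.74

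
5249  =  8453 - 3204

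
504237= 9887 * 51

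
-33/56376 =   -  1 + 18781/18792  =  - 0.00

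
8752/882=4376/441=9.92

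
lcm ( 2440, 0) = 0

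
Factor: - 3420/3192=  -2^( - 1 )*3^1 * 5^1*7^( - 1 )= - 15/14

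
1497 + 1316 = 2813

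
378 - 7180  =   - 6802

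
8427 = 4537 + 3890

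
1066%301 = 163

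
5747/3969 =821/567 = 1.45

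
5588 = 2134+3454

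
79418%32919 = 13580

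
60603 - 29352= 31251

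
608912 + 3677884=4286796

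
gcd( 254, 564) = 2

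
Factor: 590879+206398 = 3^1*13^1*20443^1 = 797277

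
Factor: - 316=-2^2*79^1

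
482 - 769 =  - 287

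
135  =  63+72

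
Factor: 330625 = 5^4* 23^2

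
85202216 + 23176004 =108378220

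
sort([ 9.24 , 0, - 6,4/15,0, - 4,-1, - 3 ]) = [ - 6,-4, - 3,- 1, 0, 0,4/15,  9.24] 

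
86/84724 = 43/42362 =0.00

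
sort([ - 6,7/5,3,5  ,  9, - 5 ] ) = [ - 6, - 5,7/5,3,5,9]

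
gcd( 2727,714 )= 3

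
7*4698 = 32886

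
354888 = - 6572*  ( - 54) 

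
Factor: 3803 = 3803^1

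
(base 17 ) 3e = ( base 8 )101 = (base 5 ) 230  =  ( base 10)65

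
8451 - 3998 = 4453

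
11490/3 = 3830   =  3830.00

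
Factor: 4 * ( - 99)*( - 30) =2^3*3^3*5^1*11^1 =11880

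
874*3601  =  3147274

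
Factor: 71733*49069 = 3519866577=3^1*23911^1*49069^1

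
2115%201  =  105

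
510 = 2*255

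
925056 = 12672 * 73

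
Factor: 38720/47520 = 2^1*3^( - 3)*11^1  =  22/27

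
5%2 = 1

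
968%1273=968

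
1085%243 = 113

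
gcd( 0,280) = 280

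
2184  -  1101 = 1083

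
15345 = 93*165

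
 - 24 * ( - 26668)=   640032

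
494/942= 247/471 = 0.52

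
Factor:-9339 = -3^1*11^1*283^1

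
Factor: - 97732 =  - 2^2*  53^1*461^1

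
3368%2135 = 1233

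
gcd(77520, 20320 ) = 80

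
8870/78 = 4435/39 = 113.72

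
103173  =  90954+12219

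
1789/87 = 20 + 49/87 = 20.56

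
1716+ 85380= 87096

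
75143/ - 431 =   -  75143/431=   - 174.35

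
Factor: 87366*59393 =5188928838 = 2^1*3^1*14561^1*59393^1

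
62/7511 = 62/7511=0.01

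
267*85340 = 22785780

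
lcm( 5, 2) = 10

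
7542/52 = 145 + 1/26 = 145.04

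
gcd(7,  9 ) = 1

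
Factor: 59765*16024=957674360=2^3*5^1*2003^1*11953^1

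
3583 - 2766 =817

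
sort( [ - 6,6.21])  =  [ - 6, 6.21]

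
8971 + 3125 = 12096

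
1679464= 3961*424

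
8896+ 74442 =83338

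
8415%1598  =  425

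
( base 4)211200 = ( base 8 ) 4540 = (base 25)3L0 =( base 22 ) 4l2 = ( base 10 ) 2400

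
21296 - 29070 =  - 7774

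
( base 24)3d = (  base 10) 85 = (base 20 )45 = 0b1010101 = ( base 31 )2n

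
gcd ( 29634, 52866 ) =66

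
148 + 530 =678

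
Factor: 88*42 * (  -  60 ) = -2^6 *3^2*5^1  *  7^1* 11^1 = - 221760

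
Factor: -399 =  - 3^1 * 7^1 * 19^1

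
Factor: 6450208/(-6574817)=  -  2^5 * 17^1 *19^( - 1)*71^1*167^1*346043^(  -  1)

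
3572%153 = 53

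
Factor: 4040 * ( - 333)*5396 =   -  7259346720 = - 2^5*3^2*5^1*19^1*37^1*71^1*101^1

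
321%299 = 22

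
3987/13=306  +  9/13 = 306.69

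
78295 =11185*7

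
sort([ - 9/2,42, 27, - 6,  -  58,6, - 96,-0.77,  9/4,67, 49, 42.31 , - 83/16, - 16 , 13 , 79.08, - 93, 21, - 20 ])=[ - 96,  -  93, - 58, - 20, - 16 , - 6, - 83/16,  -  9/2, - 0.77 , 9/4, 6,13, 21 , 27 , 42,42.31 , 49,67, 79.08 ] 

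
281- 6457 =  - 6176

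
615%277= 61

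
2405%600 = 5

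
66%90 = 66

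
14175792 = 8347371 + 5828421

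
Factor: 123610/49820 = 263/106 = 2^(- 1)*53^(-1) * 263^1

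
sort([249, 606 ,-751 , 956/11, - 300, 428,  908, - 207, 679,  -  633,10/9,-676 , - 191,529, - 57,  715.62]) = [ - 751,-676,  -  633, - 300,  -  207,- 191, - 57,10/9, 956/11,249, 428, 529,606, 679,715.62, 908 ] 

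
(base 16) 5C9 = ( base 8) 2711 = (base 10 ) 1481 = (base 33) 1bt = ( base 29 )1M2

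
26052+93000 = 119052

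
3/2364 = 1/788  =  0.00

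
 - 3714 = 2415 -6129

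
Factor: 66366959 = 66366959^1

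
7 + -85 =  - 78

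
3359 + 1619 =4978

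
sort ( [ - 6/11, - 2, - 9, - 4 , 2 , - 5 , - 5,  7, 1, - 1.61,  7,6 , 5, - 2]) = [ - 9, - 5, - 5 , - 4, - 2, - 2, - 1.61, - 6/11,1,2,5,6, 7 , 7 ]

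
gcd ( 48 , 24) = 24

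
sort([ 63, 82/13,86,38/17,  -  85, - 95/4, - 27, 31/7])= [ - 85,-27, - 95/4, 38/17,  31/7,82/13,63,  86 ] 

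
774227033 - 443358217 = 330868816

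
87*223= 19401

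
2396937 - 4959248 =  - 2562311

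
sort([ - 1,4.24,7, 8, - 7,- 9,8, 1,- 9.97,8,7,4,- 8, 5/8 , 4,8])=[-9.97, - 9,- 8,- 7, - 1,5/8,1,4, 4 , 4.24,7,7,8,8,8,8] 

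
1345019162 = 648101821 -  - 696917341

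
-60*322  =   - 19320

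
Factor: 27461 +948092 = 975553 = 975553^1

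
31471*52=1636492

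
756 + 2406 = 3162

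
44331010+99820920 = 144151930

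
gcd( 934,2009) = 1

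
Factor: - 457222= - 2^1*228611^1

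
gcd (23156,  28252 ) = 28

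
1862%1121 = 741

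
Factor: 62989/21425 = 5^(- 2)*857^ ( - 1)*62989^1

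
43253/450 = 96+ 53/450 = 96.12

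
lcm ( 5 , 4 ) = 20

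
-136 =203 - 339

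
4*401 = 1604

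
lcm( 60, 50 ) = 300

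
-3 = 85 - 88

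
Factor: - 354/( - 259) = 2^1*3^1*7^( - 1 )*37^( - 1)*59^1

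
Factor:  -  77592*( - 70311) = 5455571112 = 2^3*3^2*23^1*53^1 * 61^1*1019^1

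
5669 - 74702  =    -  69033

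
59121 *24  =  1418904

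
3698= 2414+1284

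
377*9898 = 3731546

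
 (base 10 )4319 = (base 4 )1003133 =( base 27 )5OQ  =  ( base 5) 114234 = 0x10df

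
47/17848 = 47/17848 = 0.00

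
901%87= 31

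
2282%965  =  352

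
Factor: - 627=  - 3^1*11^1 * 19^1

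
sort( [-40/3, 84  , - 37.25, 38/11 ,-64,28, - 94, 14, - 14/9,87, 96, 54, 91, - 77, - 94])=[ - 94, -94, - 77, - 64, - 37.25, - 40/3, - 14/9,38/11, 14, 28, 54, 84, 87,91,  96] 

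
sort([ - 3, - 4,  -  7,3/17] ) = [-7, - 4,  -  3,  3/17]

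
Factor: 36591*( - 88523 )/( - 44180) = 2^( - 2 )*3^1 * 5^(- 1 ) * 47^ ( - 2 )*12197^1*88523^1 = 3239145093/44180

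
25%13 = 12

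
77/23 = 77/23 = 3.35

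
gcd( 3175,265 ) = 5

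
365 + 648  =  1013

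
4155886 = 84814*49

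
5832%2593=646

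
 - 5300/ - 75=212/3 = 70.67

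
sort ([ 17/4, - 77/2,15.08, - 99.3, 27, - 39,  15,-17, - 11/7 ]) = [ - 99.3, - 39,  -  77/2, - 17 ,-11/7,17/4 , 15, 15.08,27] 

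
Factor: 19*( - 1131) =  - 21489 = - 3^1*13^1*19^1*29^1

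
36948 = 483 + 36465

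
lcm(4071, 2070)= 122130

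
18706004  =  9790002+8916002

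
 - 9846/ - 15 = 656 + 2/5 = 656.40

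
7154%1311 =599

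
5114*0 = 0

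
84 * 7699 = 646716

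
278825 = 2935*95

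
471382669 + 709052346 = 1180435015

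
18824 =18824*1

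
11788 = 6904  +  4884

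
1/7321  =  1/7321 = 0.00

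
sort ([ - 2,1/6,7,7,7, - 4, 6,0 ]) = [ - 4,- 2,0 , 1/6,6,7,7,  7]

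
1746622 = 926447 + 820175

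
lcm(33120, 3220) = 231840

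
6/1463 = 6/1463 = 0.00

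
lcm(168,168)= 168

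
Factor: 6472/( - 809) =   -  2^3 = - 8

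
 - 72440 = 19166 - 91606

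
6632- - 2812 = 9444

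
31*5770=178870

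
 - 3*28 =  - 84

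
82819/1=82819 = 82819.00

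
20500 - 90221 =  - 69721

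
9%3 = 0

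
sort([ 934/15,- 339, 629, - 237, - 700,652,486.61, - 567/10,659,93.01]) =[-700, - 339 ,-237, - 567/10,  934/15,93.01,486.61,629,652,659 ] 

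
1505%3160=1505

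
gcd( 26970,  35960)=8990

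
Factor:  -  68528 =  - 2^4*4283^1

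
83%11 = 6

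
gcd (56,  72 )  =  8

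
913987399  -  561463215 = 352524184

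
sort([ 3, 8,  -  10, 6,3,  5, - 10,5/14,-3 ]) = [ - 10, - 10, - 3,5/14,3 , 3,5, 6, 8 ] 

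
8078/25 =8078/25 = 323.12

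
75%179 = 75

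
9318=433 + 8885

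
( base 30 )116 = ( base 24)1F0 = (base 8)1650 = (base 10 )936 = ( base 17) 341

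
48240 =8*6030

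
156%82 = 74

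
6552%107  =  25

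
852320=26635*32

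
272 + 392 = 664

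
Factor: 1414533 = 3^1 * 29^1*71^1*229^1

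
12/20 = 3/5=0.60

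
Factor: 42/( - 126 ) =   -  1/3=- 3^(  -  1)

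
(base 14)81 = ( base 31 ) 3k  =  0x71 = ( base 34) 3B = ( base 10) 113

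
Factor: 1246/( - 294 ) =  - 89/21  =  - 3^( - 1)*7^( - 1)*89^1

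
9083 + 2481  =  11564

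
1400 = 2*700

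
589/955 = 589/955=0.62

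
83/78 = 1 + 5/78 = 1.06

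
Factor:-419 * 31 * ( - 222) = 2883558 =2^1*3^1*31^1*37^1*419^1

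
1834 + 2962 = 4796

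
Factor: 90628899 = 3^1*30209633^1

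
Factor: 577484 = 2^2*23^1*6277^1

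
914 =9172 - 8258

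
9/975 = 3/325 = 0.01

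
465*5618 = 2612370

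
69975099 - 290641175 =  - 220666076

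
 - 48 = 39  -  87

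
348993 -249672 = 99321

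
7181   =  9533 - 2352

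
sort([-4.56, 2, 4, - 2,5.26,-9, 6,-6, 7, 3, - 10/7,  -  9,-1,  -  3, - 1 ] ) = [-9, - 9,-6 , - 4.56 , - 3,-2 , - 10/7, - 1, - 1,2,3,  4, 5.26, 6, 7] 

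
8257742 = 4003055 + 4254687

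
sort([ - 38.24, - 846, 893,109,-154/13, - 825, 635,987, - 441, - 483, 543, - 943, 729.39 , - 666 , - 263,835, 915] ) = [  -  943,- 846, - 825, - 666,  -  483, - 441 ,  -  263, - 38.24, - 154/13,109,  543, 635 , 729.39,835, 893, 915,  987]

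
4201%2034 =133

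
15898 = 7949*2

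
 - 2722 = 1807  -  4529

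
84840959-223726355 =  - 138885396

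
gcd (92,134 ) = 2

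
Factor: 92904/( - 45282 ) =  - 2^2*7^2 * 79^1*7547^(  -  1) = - 15484/7547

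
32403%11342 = 9719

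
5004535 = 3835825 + 1168710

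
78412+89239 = 167651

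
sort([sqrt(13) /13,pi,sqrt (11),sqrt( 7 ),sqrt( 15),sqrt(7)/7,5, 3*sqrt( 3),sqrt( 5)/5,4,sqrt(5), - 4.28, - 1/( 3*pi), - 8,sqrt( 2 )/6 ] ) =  [ - 8, - 4.28, - 1/(3*pi),sqrt ( 2)/6,sqrt(13) /13 , sqrt ( 7)/7,sqrt(5) /5,sqrt( 5),sqrt ( 7 ) , pi, sqrt(11),sqrt(15), 4,5 , 3*sqrt( 3 )]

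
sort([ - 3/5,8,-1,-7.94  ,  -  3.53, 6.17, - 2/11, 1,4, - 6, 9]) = [-7.94, - 6 , - 3.53, -1, - 3/5, - 2/11, 1,4, 6.17, 8, 9]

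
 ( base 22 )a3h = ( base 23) 971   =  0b1001100111011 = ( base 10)4923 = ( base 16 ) 133b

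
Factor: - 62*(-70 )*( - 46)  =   - 2^3*5^1*7^1* 23^1*31^1 = -  199640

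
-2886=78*( - 37)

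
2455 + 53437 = 55892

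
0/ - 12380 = 0/1=- 0.00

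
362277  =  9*40253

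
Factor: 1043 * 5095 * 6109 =5^1*7^1 * 41^1*149^2*1019^1 = 32463745265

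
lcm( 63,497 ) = 4473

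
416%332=84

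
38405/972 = 39 + 497/972 = 39.51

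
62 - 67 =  - 5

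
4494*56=251664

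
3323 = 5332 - 2009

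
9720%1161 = 432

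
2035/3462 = 2035/3462 = 0.59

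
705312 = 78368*9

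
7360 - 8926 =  - 1566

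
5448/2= 2724= 2724.00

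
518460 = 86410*6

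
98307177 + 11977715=110284892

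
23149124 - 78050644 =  - 54901520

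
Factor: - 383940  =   - 2^2*3^5*5^1*79^1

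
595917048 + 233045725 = 828962773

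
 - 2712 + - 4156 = -6868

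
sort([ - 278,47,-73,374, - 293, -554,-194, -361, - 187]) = [-554,-361,-293,-278, - 194, -187,  -  73, 47, 374] 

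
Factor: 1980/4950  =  2^1 * 5^( - 1) = 2/5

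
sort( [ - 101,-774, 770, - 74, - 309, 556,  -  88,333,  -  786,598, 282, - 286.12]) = [ - 786,  -  774, - 309, - 286.12 ,-101, -88,  -  74,282, 333,556, 598, 770 ]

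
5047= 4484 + 563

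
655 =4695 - 4040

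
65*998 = 64870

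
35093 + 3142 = 38235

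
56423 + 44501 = 100924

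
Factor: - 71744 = - 2^6*19^1 * 59^1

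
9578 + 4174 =13752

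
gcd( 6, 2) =2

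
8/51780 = 2/12945 = 0.00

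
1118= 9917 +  - 8799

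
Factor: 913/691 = 11^1*83^1*691^(- 1) 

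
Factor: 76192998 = 2^1*3^1*7^1* 1814119^1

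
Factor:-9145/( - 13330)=59/86 = 2^ (-1)* 43^ ( - 1 ) * 59^1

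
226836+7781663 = 8008499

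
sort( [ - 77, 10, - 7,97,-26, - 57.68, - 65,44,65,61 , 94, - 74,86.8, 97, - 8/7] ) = [ - 77 , - 74, - 65, - 57.68, - 26, - 7 ,- 8/7 , 10,44, 61, 65,86.8,94,97 , 97]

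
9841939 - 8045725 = 1796214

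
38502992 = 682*56456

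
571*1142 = 652082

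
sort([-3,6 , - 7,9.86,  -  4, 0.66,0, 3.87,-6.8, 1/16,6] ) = [-7, - 6.8, - 4,-3, 0, 1/16, 0.66,3.87, 6, 6, 9.86]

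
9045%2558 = 1371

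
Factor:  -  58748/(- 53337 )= 76/69 = 2^2*3^(  -  1 ) * 19^1*23^(-1)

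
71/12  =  5+11/12 = 5.92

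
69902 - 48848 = 21054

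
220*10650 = 2343000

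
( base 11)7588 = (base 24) H9A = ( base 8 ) 23442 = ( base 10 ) 10018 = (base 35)868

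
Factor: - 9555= - 3^1*5^1*7^2*13^1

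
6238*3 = 18714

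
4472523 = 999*4477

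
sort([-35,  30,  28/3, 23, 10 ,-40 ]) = [ - 40, - 35, 28/3,10,23,  30 ]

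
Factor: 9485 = 5^1*7^1*271^1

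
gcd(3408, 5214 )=6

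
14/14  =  1 =1.00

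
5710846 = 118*48397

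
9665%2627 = 1784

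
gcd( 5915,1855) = 35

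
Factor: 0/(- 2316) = 0 = 0^1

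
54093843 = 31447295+22646548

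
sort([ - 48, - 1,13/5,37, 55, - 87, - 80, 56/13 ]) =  [-87,- 80, - 48 , - 1, 13/5,56/13 , 37, 55]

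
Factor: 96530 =2^1*5^1*7^2*197^1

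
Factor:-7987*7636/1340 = -15247183/335 = - 5^(  -  1 )*7^2*23^1*67^( - 1)*83^1*163^1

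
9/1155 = 3/385 = 0.01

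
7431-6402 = 1029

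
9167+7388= 16555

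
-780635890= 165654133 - 946290023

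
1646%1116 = 530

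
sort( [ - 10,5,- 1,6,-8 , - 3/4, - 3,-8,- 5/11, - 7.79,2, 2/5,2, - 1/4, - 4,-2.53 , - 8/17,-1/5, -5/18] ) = [ - 10, - 8, - 8, - 7.79, - 4,  -  3, - 2.53 ,- 1, - 3/4, - 8/17, - 5/11,  -  5/18, - 1/4,  -  1/5 , 2/5, 2,2, 5,6]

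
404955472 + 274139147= 679094619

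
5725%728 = 629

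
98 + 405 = 503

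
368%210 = 158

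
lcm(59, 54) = 3186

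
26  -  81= - 55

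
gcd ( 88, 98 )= 2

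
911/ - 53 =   -  18 + 43/53 =-17.19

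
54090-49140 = 4950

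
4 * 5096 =20384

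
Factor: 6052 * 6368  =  38539136 = 2^7*17^1 * 89^1*199^1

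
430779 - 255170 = 175609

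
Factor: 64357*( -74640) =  - 4803606480 = -  2^4*3^1*5^1*139^1*311^1*463^1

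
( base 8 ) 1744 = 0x3e4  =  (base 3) 1100220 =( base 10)996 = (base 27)19O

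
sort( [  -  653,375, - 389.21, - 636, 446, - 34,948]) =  [ - 653, - 636,  -  389.21 ,-34, 375, 446,948 ] 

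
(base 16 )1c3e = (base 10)7230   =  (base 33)6L3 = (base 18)145c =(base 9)10823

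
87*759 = 66033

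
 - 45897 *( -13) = 596661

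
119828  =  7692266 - 7572438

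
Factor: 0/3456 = 0 = 0^1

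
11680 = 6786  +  4894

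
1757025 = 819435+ 937590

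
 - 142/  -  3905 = 2/55 = 0.04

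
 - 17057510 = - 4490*3799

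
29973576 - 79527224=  - 49553648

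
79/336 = 79/336 = 0.24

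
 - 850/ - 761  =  850/761=   1.12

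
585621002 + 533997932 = 1119618934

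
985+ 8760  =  9745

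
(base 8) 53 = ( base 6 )111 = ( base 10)43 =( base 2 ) 101011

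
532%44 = 4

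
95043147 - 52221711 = 42821436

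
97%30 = 7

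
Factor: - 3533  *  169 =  - 597077 =-13^2*3533^1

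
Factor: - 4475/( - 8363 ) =5^2*179^1*8363^ ( - 1)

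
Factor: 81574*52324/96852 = 2^1*3^(-1)*7^( - 1) *103^1*127^1*1153^(-1 )*40787^1 = 1067069494/24213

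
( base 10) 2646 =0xA56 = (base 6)20130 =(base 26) 3nk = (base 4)221112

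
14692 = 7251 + 7441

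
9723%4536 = 651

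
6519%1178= 629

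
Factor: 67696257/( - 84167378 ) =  - 2^( - 1 )*3^1*19^( - 1 )*37^( - 1) * 647^1*34877^1 * 59863^(  -  1 ) 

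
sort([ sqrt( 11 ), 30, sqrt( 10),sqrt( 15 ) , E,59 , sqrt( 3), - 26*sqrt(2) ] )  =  [ - 26 * sqrt( 2), sqrt( 3),E, sqrt ( 10),  sqrt ( 11),sqrt(15 ), 30,59 ] 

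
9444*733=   6922452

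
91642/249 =91642/249=368.04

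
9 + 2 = 11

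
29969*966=28950054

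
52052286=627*83018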